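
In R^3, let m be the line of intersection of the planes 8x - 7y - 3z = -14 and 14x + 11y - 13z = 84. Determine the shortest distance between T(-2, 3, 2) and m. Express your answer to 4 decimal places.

Direction of m: (8, -7, -3) × (14, 11, -13) = (124, 62, 186).
A point on m: solving the two plane equations with x = 5 gives (5, 6, 4).
Taking (5, 6, 4) on m with direction v = (124, 62, 186): w = T − (5, 6, 4) = (-7, -3, -2), and w × v = (-434, 1054, -62).
Distance = |w × v| / |v| = √1303116 / √53816 ≈ 4.9208.

4.9208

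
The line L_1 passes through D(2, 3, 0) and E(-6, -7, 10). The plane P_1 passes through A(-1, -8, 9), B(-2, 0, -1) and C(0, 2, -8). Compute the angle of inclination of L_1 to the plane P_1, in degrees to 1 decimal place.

28.7

A direction vector for L_1 is E − D = (-8, -10, 10).
AB = (-1, 8, -10), AC = (1, 10, -17); a normal to P_1 is AB × AC = (-36, -27, -18).
Using A: P_1 has equation -36x - 27y - 18z = 90.
sin θ = |n·v| / (|n||v|) = |378| / (√2349 · √264) = 0.48001.
θ ≈ 28.7°.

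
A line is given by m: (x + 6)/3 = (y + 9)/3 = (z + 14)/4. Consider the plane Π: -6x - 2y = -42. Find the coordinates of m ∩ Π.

(6, 3, 2)

m has direction (3, 3, 4) through (-6, -9, -14).
Substitute r = (-6, -9, -14) + t(3, 3, 4) into the plane: 54 + (-24)t = -42, so t = 4.
Intersection: (-6, -9, -14) + 4·(3, 3, 4) = (6, 3, 2).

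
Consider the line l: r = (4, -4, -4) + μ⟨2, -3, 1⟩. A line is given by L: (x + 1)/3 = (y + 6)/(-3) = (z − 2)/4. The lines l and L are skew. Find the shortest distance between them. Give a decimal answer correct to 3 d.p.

L has direction (3, -3, 4) through (-1, -6, 2).
Common perpendicular direction n = (2, -3, 1) × (3, -3, 4) = (-9, -5, 3).
With w = (-1, -6, 2) − (4, -4, -4) = (-5, -2, 6), w · n = 73.
Distance = |w · n| / |n| = |73| / √115 ≈ 6.807.

6.807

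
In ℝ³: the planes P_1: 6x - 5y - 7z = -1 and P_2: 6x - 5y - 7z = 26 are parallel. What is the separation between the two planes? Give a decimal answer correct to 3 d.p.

Same normal n = (6, -5, -7) with |n| = √110; distance = |-1 − 26| / |n| = 27/√110 ≈ 2.574.

2.574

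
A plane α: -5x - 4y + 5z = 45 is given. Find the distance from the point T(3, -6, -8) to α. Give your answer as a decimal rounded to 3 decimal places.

n·T − d = (-5)·(3) + (-4)·(-6) + (5)·(-8) − 45 = -76; |n| = √66.
Distance = |-76| / √66 = 76/√66 ≈ 9.355.

9.355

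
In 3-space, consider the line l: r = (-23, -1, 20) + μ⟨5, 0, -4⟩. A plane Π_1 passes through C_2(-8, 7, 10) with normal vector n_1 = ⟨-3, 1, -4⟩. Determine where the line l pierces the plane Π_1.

Π_1: n_1·r = n_1·C_2 gives -3x + y - 4z = -9.
Substitute r = (-23, -1, 20) + t(5, 0, -4) into the plane: -12 + 1t = -9, so t = 3.
Intersection: (-23, -1, 20) + 3·(5, 0, -4) = (-8, -1, 8).

(-8, -1, 8)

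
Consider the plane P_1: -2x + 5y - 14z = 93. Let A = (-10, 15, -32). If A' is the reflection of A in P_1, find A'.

(-2, -5, 24)

λ = (n·A − d)/|n|² = (543 − 93)/225 = 2.
Reflection = A − 2λn = (-10, 15, -32) − 4·(-2, 5, -14) = (-2, -5, 24).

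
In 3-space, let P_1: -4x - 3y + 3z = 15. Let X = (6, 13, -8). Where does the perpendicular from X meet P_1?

(-6, 4, 1)

Foot = X − λn with λ = (n·X − d)/|n|² = (-87 − 15)/34 = -3.
Foot = (6, 13, -8) − (-3)·(-4, -3, 3) = (-6, 4, 1).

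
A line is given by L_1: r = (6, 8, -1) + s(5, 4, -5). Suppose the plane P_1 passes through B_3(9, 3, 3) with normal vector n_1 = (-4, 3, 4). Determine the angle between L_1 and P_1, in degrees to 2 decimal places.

32.57

P_1: n_1·r = n_1·B_3 gives -4x + 3y + 4z = -15.
sin θ = |n·v| / (|n||v|) = |-28| / (√41 · √66) = 0.53826.
θ ≈ 32.57°.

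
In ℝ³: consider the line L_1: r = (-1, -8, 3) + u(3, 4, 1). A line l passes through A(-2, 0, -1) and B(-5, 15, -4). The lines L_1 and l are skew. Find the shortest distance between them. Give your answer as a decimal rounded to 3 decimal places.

2.415

A direction vector for l is B − A = (-3, 15, -3).
Common perpendicular direction n = (3, 4, 1) × (-3, 15, -3) = (-27, 6, 57).
With w = (-2, 0, -1) − (-1, -8, 3) = (-1, 8, -4), w · n = -153.
Distance = |w · n| / |n| = |-153| / √4014 ≈ 2.415.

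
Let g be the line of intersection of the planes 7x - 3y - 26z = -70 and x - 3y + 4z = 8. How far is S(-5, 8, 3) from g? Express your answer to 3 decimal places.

8.760

Direction of g: (7, -3, -26) × (1, -3, 4) = (-90, -54, -18).
A point on g: solving the two plane equations with x = -8 gives (-8, -4, 1).
Taking (-8, -4, 1) on g with direction v = (-90, -54, -18): w = S − (-8, -4, 1) = (3, 12, 2), and w × v = (-108, -126, 918).
Distance = |w × v| / |v| = √870264 / √11340 ≈ 8.760.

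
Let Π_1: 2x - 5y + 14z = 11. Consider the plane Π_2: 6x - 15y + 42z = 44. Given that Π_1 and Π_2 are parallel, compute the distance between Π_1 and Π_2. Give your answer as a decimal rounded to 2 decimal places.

Rescale Π_2 by 1/3: 2x - 5y + 14z = 44/3. Then distance = |11 − (44/3)| / √225 ≈ 0.24.

0.24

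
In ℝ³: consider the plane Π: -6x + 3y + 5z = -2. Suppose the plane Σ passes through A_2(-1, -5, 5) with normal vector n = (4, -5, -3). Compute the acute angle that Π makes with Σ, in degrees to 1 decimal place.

24.1

Σ: n·r = n·A_2 gives 4x - 5y - 3z = 6.
cos θ = |n₁·n₂| / (|n₁||n₂|) = |-54| / (√70 · √50).
θ = arccos(0.91277) ≈ 24.1°.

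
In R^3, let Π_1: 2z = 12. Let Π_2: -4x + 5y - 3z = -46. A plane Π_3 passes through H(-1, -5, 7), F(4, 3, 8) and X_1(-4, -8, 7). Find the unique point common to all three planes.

(7, 0, 6)

HF = (5, 8, 1), HX_1 = (-3, -3, 0); a normal to Π_3 is HF × HX_1 = (3, -3, 9).
Using H: Π_3 has equation 3x - 3y + 9z = 75.
Solving the 3×3 linear system 2z = 12, -4x + 5y - 3z = -46, 3x - 3y + 9z = 75 (e.g. by elimination or Cramer's rule, determinant = -6) gives (7, 0, 6).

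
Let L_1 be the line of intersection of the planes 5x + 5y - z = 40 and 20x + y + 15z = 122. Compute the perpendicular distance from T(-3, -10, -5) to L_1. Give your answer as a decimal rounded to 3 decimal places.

Direction of L_1: (5, 5, -1) × (20, 1, 15) = (76, -95, -95).
A point on L_1: solving the two plane equations with x = 2 gives (2, 7, 5).
Taking (2, 7, 5) on L_1 with direction v = (76, -95, -95): w = T − (2, 7, 5) = (-5, -17, -10), and w × v = (665, -1235, 1767).
Distance = |w × v| / |v| = √5089739 / √23826 ≈ 14.616.

14.616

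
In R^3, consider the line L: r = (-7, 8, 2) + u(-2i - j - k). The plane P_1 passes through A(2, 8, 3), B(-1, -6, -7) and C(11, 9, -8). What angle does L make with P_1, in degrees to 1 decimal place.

34.1

AB = (-3, -14, -10), AC = (9, 1, -11); a normal to P_1 is AB × AC = (164, -123, 123).
Using A: P_1 has equation 164x - 123y + 123z = -287.
sin θ = |n·v| / (|n||v|) = |-328| / (√57154 · √6) = 0.56011.
θ ≈ 34.1°.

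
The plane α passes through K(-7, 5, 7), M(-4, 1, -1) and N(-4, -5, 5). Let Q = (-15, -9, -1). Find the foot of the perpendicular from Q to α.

KM = (3, -4, -8), KN = (3, -10, -2); a normal to α is KM × KN = (-72, -18, -18).
Using K: α has equation -72x - 18y - 18z = 288.
Foot = Q − λn with λ = (n·Q − d)/|n|² = (1260 − 288)/5832 = 1/6.
Foot = (-15, -9, -1) − (1/6)·(-72, -18, -18) = (-3, -6, 2).

(-3, -6, 2)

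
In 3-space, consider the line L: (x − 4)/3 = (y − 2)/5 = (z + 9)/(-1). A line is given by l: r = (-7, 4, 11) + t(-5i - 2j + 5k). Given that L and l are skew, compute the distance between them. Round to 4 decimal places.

L has direction (3, 5, -1) through (4, 2, -9).
Common perpendicular direction n = (3, 5, -1) × (-5, -2, 5) = (23, -10, 19).
With w = (-7, 4, 11) − (4, 2, -9) = (-11, 2, 20), w · n = 107.
Distance = |w · n| / |n| = |107| / √990 ≈ 3.4007.

3.4007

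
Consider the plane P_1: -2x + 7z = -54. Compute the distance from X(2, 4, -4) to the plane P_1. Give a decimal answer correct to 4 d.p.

n·X − d = (-2)·(2) + (0)·(4) + (7)·(-4) − (-54) = 22; |n| = √53.
Distance = |22| / √53 = 22/√53 ≈ 3.0219.

3.0219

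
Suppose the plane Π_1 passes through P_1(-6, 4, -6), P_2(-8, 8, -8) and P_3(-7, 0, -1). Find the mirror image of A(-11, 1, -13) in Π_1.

P_1P_2 = (-2, 4, -2), P_1P_3 = (-1, -4, 5); a normal to Π_1 is P_1P_2 × P_1P_3 = (12, 12, 12).
Using P_1: Π_1 has equation 12x + 12y + 12z = -96.
λ = (n·A − d)/|n|² = (-276 − (-96))/432 = -5/12.
Reflection = A − 2λn = (-11, 1, -13) − (-5/6)·(12, 12, 12) = (-1, 11, -3).

(-1, 11, -3)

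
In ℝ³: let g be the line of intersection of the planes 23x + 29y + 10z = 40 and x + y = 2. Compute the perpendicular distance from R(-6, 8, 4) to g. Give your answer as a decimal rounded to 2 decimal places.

8.65

Direction of g: (23, 29, 10) × (1, 1, 0) = (-10, 10, -6).
A point on g: solving the two plane equations with x = 8 gives (8, -6, 3).
Taking (8, -6, 3) on g with direction v = (-10, 10, -6): w = R − (8, -6, 3) = (-14, 14, 1), and w × v = (-94, -94, 0).
Distance = |w × v| / |v| = √17672 / √236 ≈ 8.65.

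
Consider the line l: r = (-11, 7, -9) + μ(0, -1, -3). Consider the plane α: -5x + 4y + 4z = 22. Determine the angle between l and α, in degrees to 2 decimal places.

42.08

sin θ = |n·v| / (|n||v|) = |-16| / (√57 · √10) = 0.67017.
θ ≈ 42.08°.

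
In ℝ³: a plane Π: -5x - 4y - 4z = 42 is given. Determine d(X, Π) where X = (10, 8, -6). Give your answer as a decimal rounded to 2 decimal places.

n·X − d = (-5)·(10) + (-4)·(8) + (-4)·(-6) − 42 = -100; |n| = √57.
Distance = |-100| / √57 = 100/√57 ≈ 13.25.

13.25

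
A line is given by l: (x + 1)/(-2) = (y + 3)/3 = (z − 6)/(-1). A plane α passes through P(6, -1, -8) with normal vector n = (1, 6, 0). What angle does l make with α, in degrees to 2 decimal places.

44.67

l has direction (-2, 3, -1) through (-1, -3, 6).
α: n·r = n·P gives x + 6y = 0.
sin θ = |n·v| / (|n||v|) = |16| / (√37 · √14) = 0.70300.
θ ≈ 44.67°.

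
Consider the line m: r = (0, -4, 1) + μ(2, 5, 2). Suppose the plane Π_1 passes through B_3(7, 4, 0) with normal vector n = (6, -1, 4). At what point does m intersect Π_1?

Π_1: n·r = n·B_3 gives 6x - y + 4z = 38.
Substitute r = (0, -4, 1) + t(2, 5, 2) into the plane: 8 + 15t = 38, so t = 2.
Intersection: (0, -4, 1) + 2·(2, 5, 2) = (4, 6, 5).

(4, 6, 5)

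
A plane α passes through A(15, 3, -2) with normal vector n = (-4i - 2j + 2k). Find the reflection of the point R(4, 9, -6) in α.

(12, 13, -10)

α: n·r = n·A gives -4x - 2y + 2z = -70.
λ = (n·R − d)/|n|² = (-46 − (-70))/24 = 1.
Reflection = R − 2λn = (4, 9, -6) − 2·(-4, -2, 2) = (12, 13, -10).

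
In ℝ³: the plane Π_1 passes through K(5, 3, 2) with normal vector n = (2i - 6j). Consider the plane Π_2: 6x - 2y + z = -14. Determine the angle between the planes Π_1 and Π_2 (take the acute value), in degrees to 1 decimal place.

Π_1: n·r = n·K gives 2x - 6y = -8.
cos θ = |n₁·n₂| / (|n₁||n₂|) = |24| / (√40 · √41).
θ = arccos(0.59264) ≈ 53.7°.

53.7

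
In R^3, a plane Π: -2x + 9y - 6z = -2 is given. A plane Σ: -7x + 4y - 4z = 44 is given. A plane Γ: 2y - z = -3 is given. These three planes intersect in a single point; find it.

(-8, 0, 3)

Solving the 3×3 linear system -2x + 9y - 6z = -2, -7x + 4y - 4z = 44, 2y - z = -3 (e.g. by elimination or Cramer's rule, determinant = 13) gives (-8, 0, 3).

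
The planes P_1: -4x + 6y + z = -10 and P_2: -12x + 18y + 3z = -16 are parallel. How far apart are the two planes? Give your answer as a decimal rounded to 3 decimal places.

Rescale P_2 by 1/3: -4x + 6y + z = -16/3. Then distance = |-10 − (-16/3)| / √53 ≈ 0.641.

0.641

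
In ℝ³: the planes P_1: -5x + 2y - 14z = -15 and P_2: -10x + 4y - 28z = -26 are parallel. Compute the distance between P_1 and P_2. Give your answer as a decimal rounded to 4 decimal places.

0.1333

Rescale P_2 by 1/2: -5x + 2y - 14z = -13. Then distance = |-15 − (-13)| / √225 ≈ 0.1333.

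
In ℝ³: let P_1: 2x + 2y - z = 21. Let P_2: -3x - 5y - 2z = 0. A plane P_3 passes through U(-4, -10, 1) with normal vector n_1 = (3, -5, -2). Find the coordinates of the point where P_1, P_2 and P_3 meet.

(6, 0, -9)

P_3: n_1·r = n_1·U gives 3x - 5y - 2z = 36.
Solving the 3×3 linear system 2x + 2y - z = 21, -3x - 5y - 2z = 0, 3x - 5y - 2z = 36 (e.g. by elimination or Cramer's rule, determinant = -54) gives (6, 0, -9).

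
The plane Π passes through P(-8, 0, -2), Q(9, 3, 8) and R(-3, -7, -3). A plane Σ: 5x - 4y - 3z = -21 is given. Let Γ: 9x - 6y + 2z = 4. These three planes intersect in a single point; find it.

(2, 4, 5)

PQ = (17, 3, 10), PR = (5, -7, -1); a normal to Π is PQ × PR = (67, 67, -134).
Using P: Π has equation 67x + 67y - 134z = -268.
Solving the 3×3 linear system 67x + 67y - 134z = -268, 5x - 4y - 3z = -21, 9x - 6y + 2z = 4 (e.g. by elimination or Cramer's rule, determinant = -5025) gives (2, 4, 5).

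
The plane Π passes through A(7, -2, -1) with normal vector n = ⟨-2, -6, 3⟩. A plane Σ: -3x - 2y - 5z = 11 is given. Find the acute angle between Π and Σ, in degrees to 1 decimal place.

86.0

Π: n·r = n·A gives -2x - 6y + 3z = -5.
cos θ = |n₁·n₂| / (|n₁||n₂|) = |3| / (√49 · √38).
θ = arccos(0.06952) ≈ 86.0°.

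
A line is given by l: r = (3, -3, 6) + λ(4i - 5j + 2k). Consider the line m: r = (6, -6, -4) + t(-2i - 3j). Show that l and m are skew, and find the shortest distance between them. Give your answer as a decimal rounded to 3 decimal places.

Common perpendicular direction n = (4, -5, 2) × (-2, -3, 0) = (6, -4, -22).
With w = (6, -6, -4) − (3, -3, 6) = (3, -3, -10), w · n = 250.
Since n ≠ 0 the lines are not parallel, and w · n = 250 ≠ 0 so they do not intersect; hence they are skew.
Distance = |w · n| / |n| = |250| / √536 ≈ 10.798.

10.798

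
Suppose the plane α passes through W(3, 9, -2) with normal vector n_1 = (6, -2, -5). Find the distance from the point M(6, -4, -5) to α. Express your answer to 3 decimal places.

α: n_1·r = n_1·W gives 6x - 2y - 5z = 10.
n·M − d = (6)·(6) + (-2)·(-4) + (-5)·(-5) − 10 = 59; |n| = √65.
Distance = |59| / √65 = 59/√65 ≈ 7.318.

7.318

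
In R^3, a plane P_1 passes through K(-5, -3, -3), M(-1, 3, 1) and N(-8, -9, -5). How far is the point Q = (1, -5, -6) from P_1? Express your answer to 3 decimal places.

7.000

KM = (4, 6, 4), KN = (-3, -6, -2); a normal to P_1 is KM × KN = (12, -4, -6).
Using K: P_1 has equation 12x - 4y - 6z = -30.
n·Q − d = (12)·(1) + (-4)·(-5) + (-6)·(-6) − (-30) = 98; |n| = √196.
Distance = |98| / √196 = 98/√196 ≈ 7.000.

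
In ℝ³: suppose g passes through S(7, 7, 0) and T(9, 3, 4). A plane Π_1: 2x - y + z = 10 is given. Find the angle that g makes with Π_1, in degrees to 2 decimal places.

A direction vector for g is T − S = (2, -4, 4).
sin θ = |n·v| / (|n||v|) = |12| / (√6 · √36) = 0.81650.
θ ≈ 54.74°.

54.74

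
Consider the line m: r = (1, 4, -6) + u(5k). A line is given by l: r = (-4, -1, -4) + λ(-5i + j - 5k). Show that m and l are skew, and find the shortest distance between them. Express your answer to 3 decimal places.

5.883

Common perpendicular direction n = (0, 0, 5) × (-5, 1, -5) = (-5, -25, 0).
With w = (-4, -1, -4) − (1, 4, -6) = (-5, -5, 2), w · n = 150.
Since n ≠ 0 the lines are not parallel, and w · n = 150 ≠ 0 so they do not intersect; hence they are skew.
Distance = |w · n| / |n| = |150| / √650 ≈ 5.883.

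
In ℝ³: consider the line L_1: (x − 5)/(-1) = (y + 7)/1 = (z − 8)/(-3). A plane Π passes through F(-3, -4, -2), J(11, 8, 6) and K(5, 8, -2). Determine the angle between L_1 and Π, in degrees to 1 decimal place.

L_1 has direction (-1, 1, -3) through (5, -7, 8).
FJ = (14, 12, 8), FK = (8, 12, 0); a normal to Π is FJ × FK = (-96, 64, 72).
Using F: Π has equation -96x + 64y + 72z = -112.
sin θ = |n·v| / (|n||v|) = |-56| / (√18496 · √11) = 0.12415.
θ ≈ 7.1°.

7.1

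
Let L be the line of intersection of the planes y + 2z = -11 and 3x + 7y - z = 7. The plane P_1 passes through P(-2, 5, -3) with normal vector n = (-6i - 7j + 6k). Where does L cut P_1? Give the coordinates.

Direction of L: (0, 1, 2) × (3, 7, -1) = (-15, 6, -3).
A point on L: solving the two plane equations with x = 23 gives (23, -9, -1).
P_1: n·r = n·P gives -6x - 7y + 6z = -41.
Substitute r = (23, -9, -1) + t(-15, 6, -3) into the plane: -81 + 30t = -41, so t = 4/3.
Intersection: (23, -9, -1) + (4/3)·(-15, 6, -3) = (3, -1, -5).

(3, -1, -5)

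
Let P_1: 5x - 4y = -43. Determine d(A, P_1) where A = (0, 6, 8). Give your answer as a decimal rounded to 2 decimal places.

2.97

n·A − d = (5)·(0) + (-4)·(6) + (0)·(8) − (-43) = 19; |n| = √41.
Distance = |19| / √41 = 19/√41 ≈ 2.97.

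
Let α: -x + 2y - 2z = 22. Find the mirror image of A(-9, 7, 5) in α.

(-11, 11, 1)

λ = (n·A − d)/|n|² = (13 − 22)/9 = -1.
Reflection = A − 2λn = (-9, 7, 5) − (-2)·(-1, 2, -2) = (-11, 11, 1).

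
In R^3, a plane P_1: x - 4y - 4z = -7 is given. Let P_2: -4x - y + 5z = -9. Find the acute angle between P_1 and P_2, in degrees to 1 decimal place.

cos θ = |n₁·n₂| / (|n₁||n₂|) = |-20| / (√33 · √42).
θ = arccos(0.53722) ≈ 57.5°.

57.5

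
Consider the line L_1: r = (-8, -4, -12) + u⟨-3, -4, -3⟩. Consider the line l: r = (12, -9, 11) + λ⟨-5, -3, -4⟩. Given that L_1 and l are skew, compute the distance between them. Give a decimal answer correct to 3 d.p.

Common perpendicular direction n = (-3, -4, -3) × (-5, -3, -4) = (7, 3, -11).
With w = (12, -9, 11) − (-8, -4, -12) = (20, -5, 23), w · n = -128.
Distance = |w · n| / |n| = |-128| / √179 ≈ 9.567.

9.567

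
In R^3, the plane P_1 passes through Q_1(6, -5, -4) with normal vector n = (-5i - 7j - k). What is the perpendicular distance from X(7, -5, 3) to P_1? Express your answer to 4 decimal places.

1.3856

P_1: n·r = n·Q_1 gives -5x - 7y - z = 9.
n·X − d = (-5)·(7) + (-7)·(-5) + (-1)·(3) − 9 = -12; |n| = √75.
Distance = |-12| / √75 = 12/√75 ≈ 1.3856.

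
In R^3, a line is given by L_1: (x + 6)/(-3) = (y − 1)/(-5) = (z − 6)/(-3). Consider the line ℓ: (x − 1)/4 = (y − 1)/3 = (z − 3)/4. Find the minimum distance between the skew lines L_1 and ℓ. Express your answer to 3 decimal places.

7.071

L_1 has direction (-3, -5, -3) through (-6, 1, 6).
ℓ has direction (4, 3, 4) through (1, 1, 3).
Common perpendicular direction n = (-3, -5, -3) × (4, 3, 4) = (-11, 0, 11).
With w = (1, 1, 3) − (-6, 1, 6) = (7, 0, -3), w · n = -110.
Distance = |w · n| / |n| = |-110| / √242 ≈ 7.071.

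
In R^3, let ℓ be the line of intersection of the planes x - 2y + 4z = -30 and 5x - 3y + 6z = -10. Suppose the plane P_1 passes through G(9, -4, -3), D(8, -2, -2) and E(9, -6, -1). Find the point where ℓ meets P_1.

(10, 0, -10)

Direction of ℓ: (1, -2, 4) × (5, -3, 6) = (0, 14, 7).
A point on ℓ: solving the two plane equations with y = 12 gives (10, 12, -4).
GD = (-1, 2, 1), GE = (0, -2, 2); a normal to P_1 is GD × GE = (6, 2, 2).
Using G: P_1 has equation 6x + 2y + 2z = 40.
Substitute r = (10, 12, -4) + t(0, 14, 7) into the plane: 76 + 42t = 40, so t = -6/7.
Intersection: (10, 12, -4) + (-6/7)·(0, 14, 7) = (10, 0, -10).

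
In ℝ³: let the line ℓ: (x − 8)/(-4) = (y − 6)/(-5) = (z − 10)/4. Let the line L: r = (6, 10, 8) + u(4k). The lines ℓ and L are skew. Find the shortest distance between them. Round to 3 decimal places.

ℓ has direction (-4, -5, 4) through (8, 6, 10).
Common perpendicular direction n = (-4, -5, 4) × (0, 0, 4) = (-20, 16, 0).
With w = (6, 10, 8) − (8, 6, 10) = (-2, 4, -2), w · n = 104.
Distance = |w · n| / |n| = |104| / √656 ≈ 4.061.

4.061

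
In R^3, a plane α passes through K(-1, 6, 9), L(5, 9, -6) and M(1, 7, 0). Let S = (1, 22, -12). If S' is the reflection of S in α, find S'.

KL = (6, 3, -15), KM = (2, 1, -9); a normal to α is KL × KM = (-12, 24, 0).
Using K: α has equation -12x + 24y = 156.
λ = (n·S − d)/|n|² = (516 − 156)/720 = 1/2.
Reflection = S − 2λn = (1, 22, -12) − 1·(-12, 24, 0) = (13, -2, -12).

(13, -2, -12)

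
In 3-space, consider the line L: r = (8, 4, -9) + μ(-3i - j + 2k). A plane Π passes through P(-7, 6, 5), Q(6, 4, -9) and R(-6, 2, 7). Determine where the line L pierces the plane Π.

(5, 3, -7)

PQ = (13, -2, -14), PR = (1, -4, 2); a normal to Π is PQ × PR = (-60, -40, -50).
Using P: Π has equation -60x - 40y - 50z = -70.
Substitute r = (8, 4, -9) + t(-3, -1, 2) into the plane: -190 + 120t = -70, so t = 1.
Intersection: (8, 4, -9) + 1·(-3, -1, 2) = (5, 3, -7).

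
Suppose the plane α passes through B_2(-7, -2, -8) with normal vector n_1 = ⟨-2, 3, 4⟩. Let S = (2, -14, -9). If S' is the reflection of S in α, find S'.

(-6, -2, 7)

α: n_1·r = n_1·B_2 gives -2x + 3y + 4z = -24.
λ = (n·S − d)/|n|² = (-82 − (-24))/29 = -2.
Reflection = S − 2λn = (2, -14, -9) − (-4)·(-2, 3, 4) = (-6, -2, 7).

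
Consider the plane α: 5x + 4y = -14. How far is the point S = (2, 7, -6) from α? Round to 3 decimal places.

n·S − d = (5)·(2) + (4)·(7) + (0)·(-6) − (-14) = 52; |n| = √41.
Distance = |52| / √41 = 52/√41 ≈ 8.121.

8.121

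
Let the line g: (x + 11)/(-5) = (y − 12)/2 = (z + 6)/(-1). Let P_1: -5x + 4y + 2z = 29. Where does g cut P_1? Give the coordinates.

(-1, 8, -4)

g has direction (-5, 2, -1) through (-11, 12, -6).
Substitute r = (-11, 12, -6) + t(-5, 2, -1) into the plane: 91 + 31t = 29, so t = -2.
Intersection: (-11, 12, -6) + (-2)·(-5, 2, -1) = (-1, 8, -4).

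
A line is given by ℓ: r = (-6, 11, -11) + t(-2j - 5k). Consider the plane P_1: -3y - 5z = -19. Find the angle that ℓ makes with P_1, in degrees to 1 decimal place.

sin θ = |n·v| / (|n||v|) = |31| / (√34 · √29) = 0.98724.
θ ≈ 80.8°.

80.8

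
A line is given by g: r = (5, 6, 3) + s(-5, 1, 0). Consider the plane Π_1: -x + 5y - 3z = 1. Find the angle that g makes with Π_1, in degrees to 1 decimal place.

sin θ = |n·v| / (|n||v|) = |10| / (√35 · √26) = 0.33150.
θ ≈ 19.4°.

19.4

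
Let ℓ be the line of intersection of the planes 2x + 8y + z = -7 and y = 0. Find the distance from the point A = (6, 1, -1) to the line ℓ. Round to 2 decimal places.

8.11

Direction of ℓ: (2, 8, 1) × (0, 1, 0) = (-1, 0, 2).
A point on ℓ: solving the two plane equations with x = 0 gives (0, 0, -7).
Taking (0, 0, -7) on ℓ with direction v = (-1, 0, 2): w = A − (0, 0, -7) = (6, 1, 6), and w × v = (2, -18, 1).
Distance = |w × v| / |v| = √329 / √5 ≈ 8.11.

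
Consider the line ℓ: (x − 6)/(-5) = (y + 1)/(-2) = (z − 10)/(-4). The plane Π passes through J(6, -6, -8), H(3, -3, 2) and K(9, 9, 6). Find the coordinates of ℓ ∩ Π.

(1, -3, 6)

ℓ has direction (-5, -2, -4) through (6, -1, 10).
JH = (-3, 3, 10), JK = (3, 15, 14); a normal to Π is JH × JK = (-108, 72, -54).
Using J: Π has equation -108x + 72y - 54z = -648.
Substitute r = (6, -1, 10) + t(-5, -2, -4) into the plane: -1260 + 612t = -648, so t = 1.
Intersection: (6, -1, 10) + 1·(-5, -2, -4) = (1, -3, 6).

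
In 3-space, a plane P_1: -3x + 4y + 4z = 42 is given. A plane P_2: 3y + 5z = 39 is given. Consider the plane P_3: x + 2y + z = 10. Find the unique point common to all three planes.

(-2, 3, 6)

Solving the 3×3 linear system -3x + 4y + 4z = 42, 3y + 5z = 39, x + 2y + z = 10 (e.g. by elimination or Cramer's rule, determinant = 29) gives (-2, 3, 6).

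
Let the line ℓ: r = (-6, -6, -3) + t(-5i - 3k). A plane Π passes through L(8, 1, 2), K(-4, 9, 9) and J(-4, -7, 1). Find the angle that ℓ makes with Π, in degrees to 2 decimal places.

LK = (-12, 8, 7), LJ = (-12, -8, -1); a normal to Π is LK × LJ = (48, -96, 192).
Using L: Π has equation 48x - 96y + 192z = 672.
sin θ = |n·v| / (|n||v|) = |-816| / (√48384 · √34) = 0.63621.
θ ≈ 39.51°.

39.51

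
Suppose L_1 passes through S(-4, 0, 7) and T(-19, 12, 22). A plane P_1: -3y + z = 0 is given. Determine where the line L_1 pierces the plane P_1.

(-9, 4, 12)

A direction vector for L_1 is T − S = (-15, 12, 15).
Substitute r = (-4, 0, 7) + t(-15, 12, 15) into the plane: 7 + (-21)t = 0, so t = 1/3.
Intersection: (-4, 0, 7) + (1/3)·(-15, 12, 15) = (-9, 4, 12).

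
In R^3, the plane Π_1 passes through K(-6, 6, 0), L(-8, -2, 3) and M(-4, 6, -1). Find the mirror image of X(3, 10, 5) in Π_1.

(-5, 6, -11)

KL = (-2, -8, 3), KM = (2, 0, -1); a normal to Π_1 is KL × KM = (8, 4, 16).
Using K: Π_1 has equation 8x + 4y + 16z = -24.
λ = (n·X − d)/|n|² = (144 − (-24))/336 = 1/2.
Reflection = X − 2λn = (3, 10, 5) − 1·(8, 4, 16) = (-5, 6, -11).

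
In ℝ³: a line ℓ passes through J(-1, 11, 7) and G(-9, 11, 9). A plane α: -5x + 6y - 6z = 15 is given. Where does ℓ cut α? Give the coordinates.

A direction vector for ℓ is G − J = (-8, 0, 2).
Substitute r = (-1, 11, 7) + t(-8, 0, 2) into the plane: 29 + 28t = 15, so t = -1/2.
Intersection: (-1, 11, 7) + (-1/2)·(-8, 0, 2) = (3, 11, 6).

(3, 11, 6)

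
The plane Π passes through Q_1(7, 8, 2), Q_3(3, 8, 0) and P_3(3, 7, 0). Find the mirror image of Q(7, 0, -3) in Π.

(3, 0, 5)

Q_1Q_3 = (-4, 0, -2), Q_1P_3 = (-4, -1, -2); a normal to Π is Q_1Q_3 × Q_1P_3 = (-2, 0, 4).
Using Q_1: Π has equation -2x + 4z = -6.
λ = (n·Q − d)/|n|² = (-26 − (-6))/20 = -1.
Reflection = Q − 2λn = (7, 0, -3) − (-2)·(-2, 0, 4) = (3, 0, 5).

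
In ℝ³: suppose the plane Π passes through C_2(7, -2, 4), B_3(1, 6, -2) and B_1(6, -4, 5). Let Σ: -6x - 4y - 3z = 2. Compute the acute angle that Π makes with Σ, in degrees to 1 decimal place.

63.0

C_2B_3 = (-6, 8, -6), C_2B_1 = (-1, -2, 1); a normal to Π is C_2B_3 × C_2B_1 = (-4, 12, 20).
Using C_2: Π has equation -4x + 12y + 20z = 28.
cos θ = |n₁·n₂| / (|n₁||n₂|) = |-84| / (√560 · √61).
θ = arccos(0.45449) ≈ 63.0°.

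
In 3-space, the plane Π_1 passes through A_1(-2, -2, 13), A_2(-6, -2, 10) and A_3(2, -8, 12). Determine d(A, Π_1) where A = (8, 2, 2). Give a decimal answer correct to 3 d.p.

14.941

A_1A_2 = (-4, 0, -3), A_1A_3 = (4, -6, -1); a normal to Π_1 is A_1A_2 × A_1A_3 = (-18, -16, 24).
Using A_1: Π_1 has equation -18x - 16y + 24z = 380.
n·A − d = (-18)·(8) + (-16)·(2) + (24)·(2) − 380 = -508; |n| = √1156.
Distance = |-508| / √1156 = 508/√1156 ≈ 14.941.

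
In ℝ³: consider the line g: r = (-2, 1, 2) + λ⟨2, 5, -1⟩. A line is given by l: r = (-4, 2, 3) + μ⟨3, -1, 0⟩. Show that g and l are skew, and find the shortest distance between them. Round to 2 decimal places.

Common perpendicular direction n = (2, 5, -1) × (3, -1, 0) = (-1, -3, -17).
With w = (-4, 2, 3) − (-2, 1, 2) = (-2, 1, 1), w · n = -18.
Since n ≠ 0 the lines are not parallel, and w · n = -18 ≠ 0 so they do not intersect; hence they are skew.
Distance = |w · n| / |n| = |-18| / √299 ≈ 1.04.

1.04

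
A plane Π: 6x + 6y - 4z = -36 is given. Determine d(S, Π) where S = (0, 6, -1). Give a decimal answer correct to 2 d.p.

8.10

n·S − d = (6)·(0) + (6)·(6) + (-4)·(-1) − (-36) = 76; |n| = √88.
Distance = |76| / √88 = 76/√88 ≈ 8.10.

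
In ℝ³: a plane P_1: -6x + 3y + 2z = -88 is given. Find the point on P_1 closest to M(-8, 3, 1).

Foot = M − λn with λ = (n·M − d)/|n|² = (59 − (-88))/49 = 3.
Foot = (-8, 3, 1) − 3·(-6, 3, 2) = (10, -6, -5).

(10, -6, -5)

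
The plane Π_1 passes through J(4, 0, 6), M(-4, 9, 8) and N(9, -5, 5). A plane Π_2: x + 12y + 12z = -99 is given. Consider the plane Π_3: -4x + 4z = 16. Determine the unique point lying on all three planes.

(-3, -9, 1)

JM = (-8, 9, 2), JN = (5, -5, -1); a normal to Π_1 is JM × JN = (1, 2, -5).
Using J: Π_1 has equation x + 2y - 5z = -26.
Solving the 3×3 linear system x + 2y - 5z = -26, x + 12y + 12z = -99, -4x + 4z = 16 (e.g. by elimination or Cramer's rule, determinant = -296) gives (-3, -9, 1).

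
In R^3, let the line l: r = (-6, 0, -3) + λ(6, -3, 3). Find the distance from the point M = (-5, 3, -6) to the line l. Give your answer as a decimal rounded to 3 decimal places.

4.041

Taking (-6, 0, -3) on l with direction v = (6, -3, 3): w = M − (-6, 0, -3) = (1, 3, -3), and w × v = (0, -21, -21).
Distance = |w × v| / |v| = √882 / √54 ≈ 4.041.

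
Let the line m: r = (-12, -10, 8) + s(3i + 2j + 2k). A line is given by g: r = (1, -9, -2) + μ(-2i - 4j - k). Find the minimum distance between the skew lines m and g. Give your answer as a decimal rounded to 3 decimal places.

15.622

Common perpendicular direction n = (3, 2, 2) × (-2, -4, -1) = (6, -1, -8).
With w = (1, -9, -2) − (-12, -10, 8) = (13, 1, -10), w · n = 157.
Distance = |w · n| / |n| = |157| / √101 ≈ 15.622.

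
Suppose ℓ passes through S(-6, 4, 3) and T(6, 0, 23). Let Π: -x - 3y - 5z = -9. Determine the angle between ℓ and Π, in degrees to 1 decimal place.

A direction vector for ℓ is T − S = (12, -4, 20).
sin θ = |n·v| / (|n||v|) = |-100| / (√35 · √560) = 0.71429.
θ ≈ 45.6°.

45.6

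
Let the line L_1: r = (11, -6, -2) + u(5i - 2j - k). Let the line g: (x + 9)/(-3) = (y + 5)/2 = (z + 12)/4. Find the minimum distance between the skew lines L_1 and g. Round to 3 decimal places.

3.412

g has direction (-3, 2, 4) through (-9, -5, -12).
Common perpendicular direction n = (5, -2, -1) × (-3, 2, 4) = (-6, -17, 4).
With w = (-9, -5, -12) − (11, -6, -2) = (-20, 1, -10), w · n = 63.
Distance = |w · n| / |n| = |63| / √341 ≈ 3.412.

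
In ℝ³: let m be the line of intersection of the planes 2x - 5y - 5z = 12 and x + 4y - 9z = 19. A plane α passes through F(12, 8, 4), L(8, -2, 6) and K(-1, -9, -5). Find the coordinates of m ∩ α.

(6, 1, -1)

Direction of m: (2, -5, -5) × (1, 4, -9) = (65, 13, 13).
A point on m: solving the two plane equations with x = 1 gives (1, 0, -2).
FL = (-4, -10, 2), FK = (-13, -17, -9); a normal to α is FL × FK = (124, -62, -62).
Using F: α has equation 124x - 62y - 62z = 744.
Substitute r = (1, 0, -2) + t(65, 13, 13) into the plane: 248 + 6448t = 744, so t = 1/13.
Intersection: (1, 0, -2) + (1/13)·(65, 13, 13) = (6, 1, -1).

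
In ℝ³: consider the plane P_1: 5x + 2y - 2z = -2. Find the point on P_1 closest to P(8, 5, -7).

(-2, 1, -3)

Foot = P − λn with λ = (n·P − d)/|n|² = (64 − (-2))/33 = 2.
Foot = (8, 5, -7) − 2·(5, 2, -2) = (-2, 1, -3).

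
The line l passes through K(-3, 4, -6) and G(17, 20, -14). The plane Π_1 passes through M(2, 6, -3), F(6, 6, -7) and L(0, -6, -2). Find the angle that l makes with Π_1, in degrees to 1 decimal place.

A direction vector for l is G − K = (20, 16, -8).
MF = (4, 0, -4), ML = (-2, -12, 1); a normal to Π_1 is MF × ML = (-48, 4, -48).
Using M: Π_1 has equation -48x + 4y - 48z = 72.
sin θ = |n·v| / (|n||v|) = |-512| / (√4624 · √720) = 0.28060.
θ ≈ 16.3°.

16.3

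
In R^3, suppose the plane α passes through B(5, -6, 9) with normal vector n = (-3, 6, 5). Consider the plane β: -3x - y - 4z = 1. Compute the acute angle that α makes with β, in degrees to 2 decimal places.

66.52

α: n·r = n·B gives -3x + 6y + 5z = -6.
cos θ = |n₁·n₂| / (|n₁||n₂|) = |-17| / (√70 · √26).
θ = arccos(0.39849) ≈ 66.52°.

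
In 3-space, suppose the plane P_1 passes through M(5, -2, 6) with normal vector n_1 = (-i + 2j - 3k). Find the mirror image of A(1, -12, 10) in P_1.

(-3, -4, -2)

P_1: n_1·r = n_1·M gives -x + 2y - 3z = -27.
λ = (n·A − d)/|n|² = (-55 − (-27))/14 = -2.
Reflection = A − 2λn = (1, -12, 10) − (-4)·(-1, 2, -3) = (-3, -4, -2).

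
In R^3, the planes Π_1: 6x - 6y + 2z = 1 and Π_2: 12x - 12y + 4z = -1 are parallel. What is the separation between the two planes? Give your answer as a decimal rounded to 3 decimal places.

Rescale Π_2 by 1/2: 6x - 6y + 2z = -1/2. Then distance = |1 − (-1/2)| / √76 ≈ 0.172.

0.172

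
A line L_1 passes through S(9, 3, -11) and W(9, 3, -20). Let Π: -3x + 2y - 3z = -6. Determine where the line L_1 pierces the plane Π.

A direction vector for L_1 is W − S = (0, 0, -9).
Substitute r = (9, 3, -11) + t(0, 0, -9) into the plane: 12 + 27t = -6, so t = -2/3.
Intersection: (9, 3, -11) + (-2/3)·(0, 0, -9) = (9, 3, -5).

(9, 3, -5)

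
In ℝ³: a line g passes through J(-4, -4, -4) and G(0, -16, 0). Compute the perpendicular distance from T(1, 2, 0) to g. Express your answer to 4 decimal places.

8.3448

A direction vector for g is G − J = (4, -12, 4).
Taking (-4, -4, -4) on g with direction v = (4, -12, 4): w = T − (-4, -4, -4) = (5, 6, 4), and w × v = (72, -4, -84).
Distance = |w × v| / |v| = √12256 / √176 ≈ 8.3448.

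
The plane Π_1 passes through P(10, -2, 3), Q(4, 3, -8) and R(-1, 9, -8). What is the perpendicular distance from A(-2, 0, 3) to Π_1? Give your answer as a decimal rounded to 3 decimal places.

7.874

PQ = (-6, 5, -11), PR = (-11, 11, -11); a normal to Π_1 is PQ × PR = (66, 55, -11).
Using P: Π_1 has equation 66x + 55y - 11z = 517.
n·A − d = (66)·(-2) + (55)·(0) + (-11)·(3) − 517 = -682; |n| = √7502.
Distance = |-682| / √7502 = 682/√7502 ≈ 7.874.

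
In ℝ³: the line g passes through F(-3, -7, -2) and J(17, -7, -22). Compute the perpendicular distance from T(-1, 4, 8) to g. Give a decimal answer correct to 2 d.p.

A direction vector for g is J − F = (20, 0, -20).
Taking (-3, -7, -2) on g with direction v = (20, 0, -20): w = T − (-3, -7, -2) = (2, 11, 10), and w × v = (-220, 240, -220).
Distance = |w × v| / |v| = √154400 / √800 ≈ 13.89.

13.89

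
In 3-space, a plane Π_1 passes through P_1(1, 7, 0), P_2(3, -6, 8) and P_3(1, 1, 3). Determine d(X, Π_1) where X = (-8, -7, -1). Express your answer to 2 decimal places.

P_1P_2 = (2, -13, 8), P_1P_3 = (0, -6, 3); a normal to Π_1 is P_1P_2 × P_1P_3 = (9, -6, -12).
Using P_1: Π_1 has equation 9x - 6y - 12z = -33.
n·X − d = (9)·(-8) + (-6)·(-7) + (-12)·(-1) − (-33) = 15; |n| = √261.
Distance = |15| / √261 = 15/√261 ≈ 0.93.

0.93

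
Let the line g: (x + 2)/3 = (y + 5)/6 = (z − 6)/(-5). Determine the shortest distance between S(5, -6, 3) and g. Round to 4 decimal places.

g has direction (3, 6, -5) through (-2, -5, 6).
Taking (-2, -5, 6) on g with direction v = (3, 6, -5): w = S − (-2, -5, 6) = (7, -1, -3), and w × v = (23, 26, 45).
Distance = |w × v| / |v| = √3230 / √70 ≈ 6.7929.

6.7929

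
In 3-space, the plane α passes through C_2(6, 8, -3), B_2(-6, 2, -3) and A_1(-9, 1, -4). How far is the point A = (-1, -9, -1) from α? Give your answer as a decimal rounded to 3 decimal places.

C_2B_2 = (-12, -6, 0), C_2A_1 = (-15, -7, -1); a normal to α is C_2B_2 × C_2A_1 = (6, -12, -6).
Using C_2: α has equation 6x - 12y - 6z = -42.
n·A − d = (6)·(-1) + (-12)·(-9) + (-6)·(-1) − (-42) = 150; |n| = √216.
Distance = |150| / √216 = 150/√216 ≈ 10.206.

10.206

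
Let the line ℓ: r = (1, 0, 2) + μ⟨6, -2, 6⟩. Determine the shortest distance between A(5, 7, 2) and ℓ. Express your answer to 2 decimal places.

7.98

Taking (1, 0, 2) on ℓ with direction v = (6, -2, 6): w = A − (1, 0, 2) = (4, 7, 0), and w × v = (42, -24, -50).
Distance = |w × v| / |v| = √4840 / √76 ≈ 7.98.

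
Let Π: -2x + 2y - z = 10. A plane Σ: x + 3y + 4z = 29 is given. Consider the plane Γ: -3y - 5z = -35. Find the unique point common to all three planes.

(-2, 5, 4)

Solving the 3×3 linear system -2x + 2y - z = 10, x + 3y + 4z = 29, -3y - 5z = -35 (e.g. by elimination or Cramer's rule, determinant = 19) gives (-2, 5, 4).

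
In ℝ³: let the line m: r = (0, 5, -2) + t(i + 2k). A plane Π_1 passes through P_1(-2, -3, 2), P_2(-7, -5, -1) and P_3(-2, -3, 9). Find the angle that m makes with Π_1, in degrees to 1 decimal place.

9.6

P_1P_2 = (-5, -2, -3), P_1P_3 = (0, 0, 7); a normal to Π_1 is P_1P_2 × P_1P_3 = (-14, 35, 0).
Using P_1: Π_1 has equation -14x + 35y = -77.
sin θ = |n·v| / (|n||v|) = |-14| / (√1421 · √5) = 0.16609.
θ ≈ 9.6°.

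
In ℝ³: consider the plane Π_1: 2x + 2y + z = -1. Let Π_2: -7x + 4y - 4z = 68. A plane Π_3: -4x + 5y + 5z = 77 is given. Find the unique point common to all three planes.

(-8, 6, 3)

Solving the 3×3 linear system 2x + 2y + z = -1, -7x + 4y - 4z = 68, -4x + 5y + 5z = 77 (e.g. by elimination or Cramer's rule, determinant = 163) gives (-8, 6, 3).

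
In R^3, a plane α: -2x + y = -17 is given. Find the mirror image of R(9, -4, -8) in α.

λ = (n·R − d)/|n|² = (-22 − (-17))/5 = -1.
Reflection = R − 2λn = (9, -4, -8) − (-2)·(-2, 1, 0) = (5, -2, -8).

(5, -2, -8)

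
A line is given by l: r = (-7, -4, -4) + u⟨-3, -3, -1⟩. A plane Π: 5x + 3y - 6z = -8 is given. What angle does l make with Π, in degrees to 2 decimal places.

29.58

sin θ = |n·v| / (|n||v|) = |-18| / (√70 · √19) = 0.49357.
θ ≈ 29.58°.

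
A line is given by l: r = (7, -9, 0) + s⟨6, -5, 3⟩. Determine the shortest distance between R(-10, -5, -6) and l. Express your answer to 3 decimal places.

Taking (7, -9, 0) on l with direction v = (6, -5, 3): w = R − (7, -9, 0) = (-17, 4, -6), and w × v = (-18, 15, 61).
Distance = |w × v| / |v| = √4270 / √70 ≈ 7.810.

7.810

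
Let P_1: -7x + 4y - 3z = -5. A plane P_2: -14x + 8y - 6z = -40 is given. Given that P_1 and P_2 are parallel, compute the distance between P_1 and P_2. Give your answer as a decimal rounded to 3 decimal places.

Rescale P_2 by 1/2: -7x + 4y - 3z = -20. Then distance = |-5 − (-20)| / √74 ≈ 1.744.

1.744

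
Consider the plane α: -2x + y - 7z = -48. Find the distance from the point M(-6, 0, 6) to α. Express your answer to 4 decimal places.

n·M − d = (-2)·(-6) + (1)·(0) + (-7)·(6) − (-48) = 18; |n| = √54.
Distance = |18| / √54 = 18/√54 ≈ 2.4495.

2.4495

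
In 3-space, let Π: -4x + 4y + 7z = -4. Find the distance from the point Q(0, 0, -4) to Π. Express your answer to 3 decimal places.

n·Q − d = (-4)·(0) + (4)·(0) + (7)·(-4) − (-4) = -24; |n| = √81.
Distance = |-24| / √81 = 24/√81 ≈ 2.667.

2.667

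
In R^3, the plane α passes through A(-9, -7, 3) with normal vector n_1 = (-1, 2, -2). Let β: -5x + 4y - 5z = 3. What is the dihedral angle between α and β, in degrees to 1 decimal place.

α: n_1·r = n_1·A gives -x + 2y - 2z = -11.
cos θ = |n₁·n₂| / (|n₁||n₂|) = |23| / (√9 · √66).
θ = arccos(0.94370) ≈ 19.3°.

19.3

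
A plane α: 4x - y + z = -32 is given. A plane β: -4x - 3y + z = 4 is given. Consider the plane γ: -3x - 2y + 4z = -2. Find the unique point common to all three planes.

Solving the 3×3 linear system 4x - y + z = -32, -4x - 3y + z = 4, -3x - 2y + 4z = -2 (e.g. by elimination or Cramer's rule, determinant = -54) gives (-6, 6, -2).

(-6, 6, -2)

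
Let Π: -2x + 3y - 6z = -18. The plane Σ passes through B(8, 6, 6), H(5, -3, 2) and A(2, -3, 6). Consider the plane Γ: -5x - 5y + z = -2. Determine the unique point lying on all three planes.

(6, -6, -2)

BH = (-3, -9, -4), BA = (-6, -9, 0); a normal to Σ is BH × BA = (-36, 24, -27).
Using B: Σ has equation -36x + 24y - 27z = -306.
Solving the 3×3 linear system -2x + 3y - 6z = -18, -36x + 24y - 27z = -306, -5x - 5y + z = -2 (e.g. by elimination or Cramer's rule, determinant = -1065) gives (6, -6, -2).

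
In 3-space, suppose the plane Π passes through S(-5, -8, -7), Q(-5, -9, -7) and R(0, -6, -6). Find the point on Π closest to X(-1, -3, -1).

(0, -3, -6)

SQ = (0, -1, 0), SR = (5, 2, 1); a normal to Π is SQ × SR = (-1, 0, 5).
Using S: Π has equation -x + 5z = -30.
Foot = X − λn with λ = (n·X − d)/|n|² = (-4 − (-30))/26 = 1.
Foot = (-1, -3, -1) − 1·(-1, 0, 5) = (0, -3, -6).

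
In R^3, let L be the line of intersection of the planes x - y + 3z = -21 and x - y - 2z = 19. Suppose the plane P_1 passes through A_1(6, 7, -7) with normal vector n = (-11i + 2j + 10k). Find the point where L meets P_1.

(4, 1, -8)

Direction of L: (1, -1, 3) × (1, -1, -2) = (5, 5, 0).
A point on L: solving the two plane equations with x = 2 gives (2, -1, -8).
P_1: n·r = n·A_1 gives -11x + 2y + 10z = -122.
Substitute r = (2, -1, -8) + t(5, 5, 0) into the plane: -104 + (-45)t = -122, so t = 2/5.
Intersection: (2, -1, -8) + (2/5)·(5, 5, 0) = (4, 1, -8).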